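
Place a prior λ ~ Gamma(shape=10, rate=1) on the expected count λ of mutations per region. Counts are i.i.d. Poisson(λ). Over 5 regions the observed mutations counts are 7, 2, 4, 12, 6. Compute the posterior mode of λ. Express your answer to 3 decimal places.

λ̂_MAP = 6.667

Σxᵢ = 7+2+4+12+6 = 31, with n = 5.
Posterior ∝ λ^9e^(−1λ) · λ^31e^(−5λ) = λ^40e^(−6λ), i.e. Gamma(shape=41, rate=6).
The mode of a Gamma(a, b) with a ≥ 1 (shape–rate) is (a−1)/b = 40/6 ≈ 6.667.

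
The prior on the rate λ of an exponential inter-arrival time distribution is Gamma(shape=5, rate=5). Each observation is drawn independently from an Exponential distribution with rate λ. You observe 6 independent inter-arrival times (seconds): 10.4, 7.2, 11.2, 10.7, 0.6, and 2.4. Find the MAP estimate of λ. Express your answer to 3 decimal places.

The Exponential(rate=λ) likelihood is ∝ λ^n e^(−λΣtᵢ). Here n = 6 and Σtᵢ = 10.4 + 7.2 + 11.2 + 10.7 + 0.6 + 2.4 = 42.5.
Posterior ∝ λ^4e^(−5λ) · λ^6e^(−42.5λ) = λ^10e^(−47.5λ), i.e. Gamma(11, 47.5).
Mode = (a−1)/b = 10/47.5 ≈ 0.211.

λ̂_MAP = 0.211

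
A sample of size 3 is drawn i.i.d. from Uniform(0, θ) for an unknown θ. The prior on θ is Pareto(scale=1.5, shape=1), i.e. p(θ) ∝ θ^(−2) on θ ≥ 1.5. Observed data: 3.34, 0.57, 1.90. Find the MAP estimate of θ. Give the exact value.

θ̂_MAP = 3.34

The Uniform(0, θ) likelihood is θ^(−n) for θ ≥ max(xᵢ), zero otherwise. Here max(xᵢ) = 3.34.
Posterior ∝ θ^(−2) · θ^(−3) = θ^(−5) on θ ≥ max(1.5, 3.34) = 3.34.
This density is strictly decreasing in θ, so the posterior mode lies at the lower boundary of the support.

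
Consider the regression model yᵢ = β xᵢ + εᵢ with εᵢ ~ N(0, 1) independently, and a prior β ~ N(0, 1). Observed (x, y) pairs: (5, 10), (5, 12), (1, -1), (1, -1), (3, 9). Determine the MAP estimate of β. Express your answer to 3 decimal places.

β̂_MAP = 2.177

log p(β | y) = −Σ(yᵢ − βxᵢ)²/(2·1) − β²/(2·1) + const.
Setting the derivative to zero: Σxᵢ(yᵢ − βxᵢ)/1 − β/1 = 0, so β = Σxᵢyᵢ / (Σxᵢ² + σ²/τ²).
Σxᵢyᵢ = 5·10 + 5·12 + 1·(-1) + 1·(-1) + 3·9 = 135; Σxᵢ² = 61; σ²/τ² = 1.
β̂_MAP = 135 / (61 + 1) = 135/62 ≈ 2.177.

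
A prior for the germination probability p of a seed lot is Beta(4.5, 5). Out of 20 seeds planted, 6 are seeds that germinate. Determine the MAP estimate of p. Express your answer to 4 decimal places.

Prior: Beta(4.5, 5).
Data: 6 successes in 20 trials. The binomial likelihood contributes p^6(1−p)^14, so the posterior is Beta(4.5+6, 5+14) = Beta(10.5, 19).
For Beta(a, b) with a, b > 1 the mode is (a−1)/(a+b−2) = 9.5/27.5 ≈ 0.3455.

p̂_MAP = 0.3455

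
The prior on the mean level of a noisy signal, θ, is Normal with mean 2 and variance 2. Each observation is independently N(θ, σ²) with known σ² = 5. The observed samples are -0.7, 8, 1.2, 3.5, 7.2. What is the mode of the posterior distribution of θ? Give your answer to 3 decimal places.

n = 5; x̄ = ((-0.7) + 8 + 1.2 + 3.5 + 7.2)/5 = 19.2/5 = 3.84.
For a Normal prior and Normal likelihood with known variance, the posterior is Normal; its mode equals its mean, the precision-weighted average.
Prior precision 1/σ₀² = 1/2 = 0.5; data precision n/σ² = 5/5 = 1.
θ̂ = (0.5·2 + 1·3.84) / (0.5 + 1) = 4.84/1.5 = 242/75 ≈ 3.227.

θ̂_MAP = 3.227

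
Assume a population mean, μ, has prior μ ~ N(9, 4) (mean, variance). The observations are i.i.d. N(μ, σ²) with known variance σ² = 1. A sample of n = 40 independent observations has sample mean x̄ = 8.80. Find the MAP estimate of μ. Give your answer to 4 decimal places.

μ̂_MAP = 8.8012

n = 40, x̄ = 8.80.
For a Normal prior and Normal likelihood with known variance, the posterior is Normal; its mode equals its mean, the precision-weighted average.
Prior precision 1/σ₀² = 1/4 = 0.25; data precision n/σ² = 40/1 = 40.
μ̂ = (0.25·9 + 40·8.8) / (0.25 + 40) = 354.25/40.25 = 1417/161 ≈ 8.8012.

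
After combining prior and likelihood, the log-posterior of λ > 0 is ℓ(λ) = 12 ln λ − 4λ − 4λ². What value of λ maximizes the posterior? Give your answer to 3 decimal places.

ℓ'(λ) = 12/λ − 4 − 8λ. Setting this to zero and multiplying by λ: 8λ² + 4λ − 12 = 0.
λ = (−4 + √(4² + 4·8·12)) / (2·8) = (−4 + √400) / 16 = (−4 + 20)/16 = 1.
ℓ''(λ) = −12/λ² − 8 < 0, confirming a maximum.

λ̂_MAP = 1.000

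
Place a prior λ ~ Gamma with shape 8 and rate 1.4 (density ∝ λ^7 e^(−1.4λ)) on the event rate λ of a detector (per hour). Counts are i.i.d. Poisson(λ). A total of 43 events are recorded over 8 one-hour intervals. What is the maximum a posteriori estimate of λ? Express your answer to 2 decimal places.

λ̂_MAP = 5.32

Σxᵢ = 43, n = 8.
Posterior ∝ λ^7e^(−1.4λ) · λ^43e^(−8λ) = λ^50e^(−9.4λ), i.e. Gamma(shape=51, rate=9.4).
The mode of a Gamma(a, b) with a ≥ 1 (shape–rate) is (a−1)/b = 50/9.4 ≈ 5.32.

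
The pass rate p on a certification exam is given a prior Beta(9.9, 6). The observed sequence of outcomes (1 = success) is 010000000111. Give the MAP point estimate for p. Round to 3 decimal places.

Prior: Beta(9.9, 6).
Data: 4 successes in 12 trials (from the sequence). The binomial likelihood contributes p^4(1−p)^8, so the posterior is Beta(9.9+4, 6+8) = Beta(13.9, 14).
For Beta(a, b) with a, b > 1 the mode is (a−1)/(a+b−2) = 12.9/25.9 ≈ 0.498.

p̂_MAP = 0.498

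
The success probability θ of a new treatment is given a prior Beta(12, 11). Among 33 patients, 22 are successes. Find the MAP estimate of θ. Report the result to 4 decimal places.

Prior: Beta(12, 11).
Data: 22 successes in 33 trials. The binomial likelihood contributes θ^22(1−θ)^11, so the posterior is Beta(12+22, 11+11) = Beta(34, 22).
For Beta(a, b) with a, b > 1 the mode is (a−1)/(a+b−2) = 33/54 ≈ 0.6111.

θ̂_MAP = 0.6111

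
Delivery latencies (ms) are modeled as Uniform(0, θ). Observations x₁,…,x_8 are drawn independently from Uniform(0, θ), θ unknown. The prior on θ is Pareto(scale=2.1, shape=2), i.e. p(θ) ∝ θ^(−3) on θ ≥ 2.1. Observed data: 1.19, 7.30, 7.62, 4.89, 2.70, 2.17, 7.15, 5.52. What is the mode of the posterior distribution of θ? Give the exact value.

θ̂_MAP = 7.62

The Uniform(0, θ) likelihood is θ^(−n) for θ ≥ max(xᵢ), zero otherwise. Here max(xᵢ) = 7.62.
Posterior ∝ θ^(−3) · θ^(−8) = θ^(−11) on θ ≥ max(2.1, 7.62) = 7.62.
This density is strictly decreasing in θ, so the posterior mode lies at the lower boundary of the support.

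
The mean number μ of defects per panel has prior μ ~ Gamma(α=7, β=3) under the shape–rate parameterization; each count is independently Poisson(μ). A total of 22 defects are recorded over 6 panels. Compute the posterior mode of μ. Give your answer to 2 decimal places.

Σxᵢ = 22, n = 6.
Posterior ∝ μ^6e^(−3μ) · μ^22e^(−6μ) = μ^28e^(−9μ), i.e. Gamma(shape=29, rate=9).
The mode of a Gamma(a, b) with a ≥ 1 (shape–rate) is (a−1)/b = 28/9 ≈ 3.11.

μ̂_MAP = 3.11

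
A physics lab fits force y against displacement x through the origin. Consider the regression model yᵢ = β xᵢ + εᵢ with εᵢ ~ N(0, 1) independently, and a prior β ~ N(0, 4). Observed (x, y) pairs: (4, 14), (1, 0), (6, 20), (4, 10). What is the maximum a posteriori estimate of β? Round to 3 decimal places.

β̂_MAP = 3.119

log p(β | y) = −Σ(yᵢ − βxᵢ)²/(2·1) − β²/(2·4) + const.
Setting the derivative to zero: Σxᵢ(yᵢ − βxᵢ)/1 − β/4 = 0, so β = Σxᵢyᵢ / (Σxᵢ² + σ²/τ²).
Σxᵢyᵢ = 4·14 + 1·0 + 6·20 + 4·10 = 216; Σxᵢ² = 69; σ²/τ² = 0.25.
β̂_MAP = 216 / (69 + 0.25) = 216/69.25 ≈ 3.119.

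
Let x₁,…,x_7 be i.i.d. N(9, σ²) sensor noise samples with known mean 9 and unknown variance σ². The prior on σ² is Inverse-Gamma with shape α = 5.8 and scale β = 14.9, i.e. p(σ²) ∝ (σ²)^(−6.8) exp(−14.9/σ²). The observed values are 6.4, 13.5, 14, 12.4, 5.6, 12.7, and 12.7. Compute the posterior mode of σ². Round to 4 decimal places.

Sum of squared deviations about the known mean: SS = (6.4−9)² + (13.5−9)² + (14−9)² + (12.4−9)² + (5.6−9)² + (12.7−9)² + (12.7−9)² = 102.51.
The Normal likelihood contributes (σ²)^(−n/2) exp(−SS/(2σ²)), so the posterior is Inverse-Gamma(α + n/2, β + SS/2) = Inverse-Gamma(9.3, 66.155).
The mode of Inverse-Gamma(a, b) is b/(a+1) = 66.155/10.3 ≈ 6.4228.

σ̂²_MAP = 6.4228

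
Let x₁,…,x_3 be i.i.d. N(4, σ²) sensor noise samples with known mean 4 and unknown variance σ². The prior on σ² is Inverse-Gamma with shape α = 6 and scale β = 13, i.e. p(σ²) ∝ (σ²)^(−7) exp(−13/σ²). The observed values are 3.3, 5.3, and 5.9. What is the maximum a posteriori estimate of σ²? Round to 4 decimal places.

Sum of squared deviations about the known mean: SS = (3.3−4)² + (5.3−4)² + (5.9−4)² = 5.79.
The Normal likelihood contributes (σ²)^(−n/2) exp(−SS/(2σ²)), so the posterior is Inverse-Gamma(α + n/2, β + SS/2) = Inverse-Gamma(7.5, 15.895).
The mode of Inverse-Gamma(a, b) is b/(a+1) = 15.895/8.5 ≈ 1.8700.

σ̂²_MAP = 1.8700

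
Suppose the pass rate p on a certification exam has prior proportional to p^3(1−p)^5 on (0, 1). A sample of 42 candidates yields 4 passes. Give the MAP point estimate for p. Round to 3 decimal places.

p̂_MAP = 0.140

The prior density ∝ p^3(1−p)^5 is the kernel of Beta(4, 6).
Data: 4 successes in 42 trials. The binomial likelihood contributes p^4(1−p)^38, so the posterior is Beta(4+4, 6+38) = Beta(8, 44).
For Beta(a, b) with a, b > 1 the mode is (a−1)/(a+b−2) = 7/50 ≈ 0.140.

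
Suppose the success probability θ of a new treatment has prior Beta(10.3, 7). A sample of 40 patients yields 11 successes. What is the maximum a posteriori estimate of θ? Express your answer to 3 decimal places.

θ̂_MAP = 0.367

Prior: Beta(10.3, 7).
Data: 11 successes in 40 trials. The binomial likelihood contributes θ^11(1−θ)^29, so the posterior is Beta(10.3+11, 7+29) = Beta(21.3, 36).
For Beta(a, b) with a, b > 1 the mode is (a−1)/(a+b−2) = 20.3/55.3 ≈ 0.367.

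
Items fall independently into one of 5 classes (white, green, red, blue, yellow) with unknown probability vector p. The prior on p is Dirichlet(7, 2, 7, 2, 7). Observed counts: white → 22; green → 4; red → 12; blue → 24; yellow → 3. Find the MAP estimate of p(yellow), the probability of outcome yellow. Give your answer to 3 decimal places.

The posterior is Dirichlet(αᵢ + nᵢ) = Dirichlet(29, 6, 19, 26, 10).
For a Dirichlet(a₁,…,a_K) with all aᵢ > 1, the mode has j-th component (aⱼ − 1)/(Σaᵢ − K).
Here Σaᵢ = 90 and K = 5, so p(yellow) = (10 − 1)/(90 − 5) = 9/85 ≈ 0.106.

MAP estimate of p(yellow) = 0.106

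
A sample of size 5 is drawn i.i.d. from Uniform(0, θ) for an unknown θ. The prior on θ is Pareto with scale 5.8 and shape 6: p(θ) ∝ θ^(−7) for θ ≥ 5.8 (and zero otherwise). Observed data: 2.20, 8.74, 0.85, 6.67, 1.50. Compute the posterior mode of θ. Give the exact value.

The Uniform(0, θ) likelihood is θ^(−n) for θ ≥ max(xᵢ), zero otherwise. Here max(xᵢ) = 8.74.
Posterior ∝ θ^(−7) · θ^(−5) = θ^(−12) on θ ≥ max(5.8, 8.74) = 8.74.
This density is strictly decreasing in θ, so the posterior mode lies at the lower boundary of the support.

θ̂_MAP = 8.74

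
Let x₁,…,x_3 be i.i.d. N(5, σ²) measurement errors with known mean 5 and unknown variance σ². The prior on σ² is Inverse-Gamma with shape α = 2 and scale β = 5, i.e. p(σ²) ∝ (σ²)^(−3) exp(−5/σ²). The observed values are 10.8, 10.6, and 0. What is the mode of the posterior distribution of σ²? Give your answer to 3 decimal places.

σ̂²_MAP = 11.111

Sum of squared deviations about the known mean: SS = (10.8−5)² + (10.6−5)² + (0−5)² = 90.
The Normal likelihood contributes (σ²)^(−n/2) exp(−SS/(2σ²)), so the posterior is Inverse-Gamma(α + n/2, β + SS/2) = Inverse-Gamma(3.5, 50).
The mode of Inverse-Gamma(a, b) is b/(a+1) = 50/4.5 ≈ 11.111.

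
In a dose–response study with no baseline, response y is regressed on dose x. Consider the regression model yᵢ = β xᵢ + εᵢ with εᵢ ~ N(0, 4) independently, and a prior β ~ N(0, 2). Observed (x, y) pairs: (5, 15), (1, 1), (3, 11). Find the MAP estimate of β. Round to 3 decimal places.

β̂_MAP = 2.946

log p(β | y) = −Σ(yᵢ − βxᵢ)²/(2·4) − β²/(2·2) + const.
Setting the derivative to zero: Σxᵢ(yᵢ − βxᵢ)/4 − β/2 = 0, so β = Σxᵢyᵢ / (Σxᵢ² + σ²/τ²).
Σxᵢyᵢ = 5·15 + 1·1 + 3·11 = 109; Σxᵢ² = 35; σ²/τ² = 2.
β̂_MAP = 109 / (35 + 2) = 109/37 ≈ 2.946.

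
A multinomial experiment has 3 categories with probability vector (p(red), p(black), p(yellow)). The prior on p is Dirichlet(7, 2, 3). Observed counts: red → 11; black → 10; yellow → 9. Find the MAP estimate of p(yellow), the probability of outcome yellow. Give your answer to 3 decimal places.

MAP estimate of p(yellow) = 0.282

The posterior is Dirichlet(αᵢ + nᵢ) = Dirichlet(18, 12, 12).
For a Dirichlet(a₁,…,a_K) with all aᵢ > 1, the mode has j-th component (aⱼ − 1)/(Σaᵢ − K).
Here Σaᵢ = 42 and K = 3, so p(yellow) = (12 − 1)/(42 − 3) = 11/39 ≈ 0.282.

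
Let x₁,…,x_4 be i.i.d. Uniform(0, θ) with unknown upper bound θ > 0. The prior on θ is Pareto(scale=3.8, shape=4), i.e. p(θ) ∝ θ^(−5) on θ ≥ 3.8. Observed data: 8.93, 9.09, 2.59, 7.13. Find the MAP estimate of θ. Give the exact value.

The Uniform(0, θ) likelihood is θ^(−n) for θ ≥ max(xᵢ), zero otherwise. Here max(xᵢ) = 9.09.
Posterior ∝ θ^(−5) · θ^(−4) = θ^(−9) on θ ≥ max(3.8, 9.09) = 9.09.
This density is strictly decreasing in θ, so the posterior mode lies at the lower boundary of the support.

θ̂_MAP = 9.09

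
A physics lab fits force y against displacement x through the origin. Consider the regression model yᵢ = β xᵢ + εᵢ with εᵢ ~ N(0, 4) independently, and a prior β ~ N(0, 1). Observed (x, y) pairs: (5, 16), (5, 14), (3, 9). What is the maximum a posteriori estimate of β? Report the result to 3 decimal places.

log p(β | y) = −Σ(yᵢ − βxᵢ)²/(2·4) − β²/(2·1) + const.
Setting the derivative to zero: Σxᵢ(yᵢ − βxᵢ)/4 − β/1 = 0, so β = Σxᵢyᵢ / (Σxᵢ² + σ²/τ²).
Σxᵢyᵢ = 5·16 + 5·14 + 3·9 = 177; Σxᵢ² = 59; σ²/τ² = 4.
β̂_MAP = 177 / (59 + 4) = 177/63 ≈ 2.810.

β̂_MAP = 2.810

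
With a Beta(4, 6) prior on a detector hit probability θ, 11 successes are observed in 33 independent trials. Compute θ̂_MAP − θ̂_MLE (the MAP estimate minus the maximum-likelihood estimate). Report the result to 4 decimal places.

Posterior is Beta(15, 28); MAP = (15−1)/(43−2) = 14/41 ≈ 0.34146.
MLE ignores the prior: θ̂_MLE = k/n = 11/33 ≈ 0.33333.
Difference = 14/41 − 11/33 = 1/123 ≈ 0.0081.

MAP − MLE = 0.0081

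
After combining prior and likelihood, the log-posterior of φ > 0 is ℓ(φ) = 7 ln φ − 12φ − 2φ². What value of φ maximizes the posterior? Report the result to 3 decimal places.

ℓ'(φ) = 7/φ − 12 − 4φ. Setting this to zero and multiplying by φ: 4φ² + 12φ − 7 = 0.
φ = (−12 + √(12² + 4·4·7)) / (2·4) = (−12 + √256) / 8 = (−12 + 16)/8 = 1/2.
ℓ''(φ) = −7/φ² − 4 < 0, confirming a maximum.

φ̂_MAP = 0.500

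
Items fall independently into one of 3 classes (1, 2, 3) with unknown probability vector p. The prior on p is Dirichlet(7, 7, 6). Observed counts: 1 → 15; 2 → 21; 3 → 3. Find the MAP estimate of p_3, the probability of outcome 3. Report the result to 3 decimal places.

The posterior is Dirichlet(αᵢ + nᵢ) = Dirichlet(22, 28, 9).
For a Dirichlet(a₁,…,a_K) with all aᵢ > 1, the mode has j-th component (aⱼ − 1)/(Σaᵢ − K).
Here Σaᵢ = 59 and K = 3, so p_3 = (9 − 1)/(59 − 3) = 8/56 ≈ 0.143.

MAP estimate: 0.143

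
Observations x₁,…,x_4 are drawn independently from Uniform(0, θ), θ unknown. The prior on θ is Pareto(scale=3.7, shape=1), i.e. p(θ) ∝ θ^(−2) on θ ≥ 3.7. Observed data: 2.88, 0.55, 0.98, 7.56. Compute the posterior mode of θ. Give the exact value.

The Uniform(0, θ) likelihood is θ^(−n) for θ ≥ max(xᵢ), zero otherwise. Here max(xᵢ) = 7.56.
Posterior ∝ θ^(−2) · θ^(−4) = θ^(−6) on θ ≥ max(3.7, 7.56) = 7.56.
This density is strictly decreasing in θ, so the posterior mode lies at the lower boundary of the support.

θ̂_MAP = 7.56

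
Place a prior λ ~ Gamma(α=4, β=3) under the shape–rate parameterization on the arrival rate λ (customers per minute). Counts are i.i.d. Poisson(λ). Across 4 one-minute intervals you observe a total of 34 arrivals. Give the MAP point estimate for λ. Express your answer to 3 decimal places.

Σxᵢ = 34, n = 4.
Posterior ∝ λ^3e^(−3λ) · λ^34e^(−4λ) = λ^37e^(−7λ), i.e. Gamma(shape=38, rate=7).
The mode of a Gamma(a, b) with a ≥ 1 (shape–rate) is (a−1)/b = 37/7 ≈ 5.286.

λ̂_MAP = 5.286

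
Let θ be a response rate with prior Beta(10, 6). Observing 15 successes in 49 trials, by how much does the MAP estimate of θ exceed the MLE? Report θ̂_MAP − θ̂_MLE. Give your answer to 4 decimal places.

MAP − MLE = 0.0748

Posterior is Beta(25, 40); MAP = (25−1)/(65−2) = 24/63 ≈ 0.38095.
MLE ignores the prior: θ̂_MLE = k/n = 15/49 ≈ 0.30612.
Difference = 24/63 − 15/49 = 11/147 ≈ 0.0748.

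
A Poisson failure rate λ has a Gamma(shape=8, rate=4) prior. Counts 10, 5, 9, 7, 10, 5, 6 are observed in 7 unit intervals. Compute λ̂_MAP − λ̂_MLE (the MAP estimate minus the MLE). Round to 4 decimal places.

Σxᵢ = 52. Posterior is Gamma(60, 11); MAP = (60−1)/11 = 59/11 ≈ 5.36364.
MLE = x̄ = 52/7 ≈ 7.42857.
Difference = 59/11 − 52/7 = -159/77 ≈ -2.0649.

MAP − MLE = -2.0649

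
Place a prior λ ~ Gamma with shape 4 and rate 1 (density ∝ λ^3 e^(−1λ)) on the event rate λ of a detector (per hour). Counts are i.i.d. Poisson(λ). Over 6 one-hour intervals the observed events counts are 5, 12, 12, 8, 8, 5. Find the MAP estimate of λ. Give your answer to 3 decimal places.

λ̂_MAP = 7.571

Σxᵢ = 5+12+12+8+8+5 = 50, with n = 6.
Posterior ∝ λ^3e^(−1λ) · λ^50e^(−6λ) = λ^53e^(−7λ), i.e. Gamma(shape=54, rate=7).
The mode of a Gamma(a, b) with a ≥ 1 (shape–rate) is (a−1)/b = 53/7 ≈ 7.571.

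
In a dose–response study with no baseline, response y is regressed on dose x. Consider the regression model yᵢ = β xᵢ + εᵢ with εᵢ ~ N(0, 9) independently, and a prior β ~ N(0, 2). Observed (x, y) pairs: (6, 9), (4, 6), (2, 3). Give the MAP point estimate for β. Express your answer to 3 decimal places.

log p(β | y) = −Σ(yᵢ − βxᵢ)²/(2·9) − β²/(2·2) + const.
Setting the derivative to zero: Σxᵢ(yᵢ − βxᵢ)/9 − β/2 = 0, so β = Σxᵢyᵢ / (Σxᵢ² + σ²/τ²).
Σxᵢyᵢ = 6·9 + 4·6 + 2·3 = 84; Σxᵢ² = 56; σ²/τ² = 4.5.
β̂_MAP = 84 / (56 + 4.5) = 84/60.5 ≈ 1.388.

β̂_MAP = 1.388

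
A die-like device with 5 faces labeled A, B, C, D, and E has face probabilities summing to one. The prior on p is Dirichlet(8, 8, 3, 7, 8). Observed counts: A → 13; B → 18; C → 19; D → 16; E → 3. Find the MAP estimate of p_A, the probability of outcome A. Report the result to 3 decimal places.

MAP estimate of p_A = 0.204

The posterior is Dirichlet(αᵢ + nᵢ) = Dirichlet(21, 26, 22, 23, 11).
For a Dirichlet(a₁,…,a_K) with all aᵢ > 1, the mode has j-th component (aⱼ − 1)/(Σaᵢ − K).
Here Σaᵢ = 103 and K = 5, so p_A = (21 − 1)/(103 − 5) = 20/98 ≈ 0.204.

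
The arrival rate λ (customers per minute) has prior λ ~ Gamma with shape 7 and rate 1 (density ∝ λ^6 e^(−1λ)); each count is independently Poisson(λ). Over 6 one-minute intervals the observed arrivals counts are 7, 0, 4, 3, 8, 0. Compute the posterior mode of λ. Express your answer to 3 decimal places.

λ̂_MAP = 4.000

Σxᵢ = 7+0+4+3+8+0 = 22, with n = 6.
Posterior ∝ λ^6e^(−1λ) · λ^22e^(−6λ) = λ^28e^(−7λ), i.e. Gamma(shape=29, rate=7).
The mode of a Gamma(a, b) with a ≥ 1 (shape–rate) is (a−1)/b = 28/7 ≈ 4.000.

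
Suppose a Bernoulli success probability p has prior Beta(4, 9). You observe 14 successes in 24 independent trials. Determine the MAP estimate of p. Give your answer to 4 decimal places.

Prior: Beta(4, 9).
Data: 14 successes in 24 trials. The binomial likelihood contributes p^14(1−p)^10, so the posterior is Beta(4+14, 9+10) = Beta(18, 19).
For Beta(a, b) with a, b > 1 the mode is (a−1)/(a+b−2) = 17/35 ≈ 0.4857.

p̂_MAP = 0.4857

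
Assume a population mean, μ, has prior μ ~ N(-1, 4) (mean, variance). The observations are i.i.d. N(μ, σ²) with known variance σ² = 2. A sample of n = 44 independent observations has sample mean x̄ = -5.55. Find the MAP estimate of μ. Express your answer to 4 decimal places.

n = 44, x̄ = -5.55.
For a Normal prior and Normal likelihood with known variance, the posterior is Normal; its mode equals its mean, the precision-weighted average.
Prior precision 1/σ₀² = 1/4 = 0.25; data precision n/σ² = 44/2 = 22.
μ̂ = (0.25·(-1) + 22·(-5.55)) / (0.25 + 22) = (-122.35)/22.25 = -2447/445 ≈ -5.4989.

μ̂_MAP = -5.4989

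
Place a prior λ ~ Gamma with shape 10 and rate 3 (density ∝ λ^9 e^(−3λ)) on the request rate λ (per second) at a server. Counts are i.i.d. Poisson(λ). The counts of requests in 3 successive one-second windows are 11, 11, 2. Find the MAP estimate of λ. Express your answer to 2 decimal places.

λ̂_MAP = 5.50

Σxᵢ = 11+11+2 = 24, with n = 3.
Posterior ∝ λ^9e^(−3λ) · λ^24e^(−3λ) = λ^33e^(−6λ), i.e. Gamma(shape=34, rate=6).
The mode of a Gamma(a, b) with a ≥ 1 (shape–rate) is (a−1)/b = 33/6 ≈ 5.50.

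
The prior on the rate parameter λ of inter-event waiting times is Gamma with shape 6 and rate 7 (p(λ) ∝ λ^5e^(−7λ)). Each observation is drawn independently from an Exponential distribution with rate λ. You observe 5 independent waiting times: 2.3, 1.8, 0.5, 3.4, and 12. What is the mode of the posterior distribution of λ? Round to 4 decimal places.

The Exponential(rate=λ) likelihood is ∝ λ^n e^(−λΣtᵢ). Here n = 5 and Σtᵢ = 2.3 + 1.8 + 0.5 + 3.4 + 12 = 20.
Posterior ∝ λ^5e^(−7λ) · λ^5e^(−20λ) = λ^10e^(−27λ), i.e. Gamma(11, 27).
Mode = (a−1)/b = 10/27 ≈ 0.3704.

λ̂_MAP = 0.3704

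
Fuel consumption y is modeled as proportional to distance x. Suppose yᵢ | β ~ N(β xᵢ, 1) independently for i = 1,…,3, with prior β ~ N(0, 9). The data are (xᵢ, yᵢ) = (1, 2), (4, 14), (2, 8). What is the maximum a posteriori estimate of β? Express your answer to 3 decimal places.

β̂_MAP = 3.505

log p(β | y) = −Σ(yᵢ − βxᵢ)²/(2·1) − β²/(2·9) + const.
Setting the derivative to zero: Σxᵢ(yᵢ − βxᵢ)/1 − β/9 = 0, so β = Σxᵢyᵢ / (Σxᵢ² + σ²/τ²).
Σxᵢyᵢ = 1·2 + 4·14 + 2·8 = 74; Σxᵢ² = 21; σ²/τ² = 1/9.
β̂_MAP = 74 / (21 + 1/9) = 74/(190/9) = 333/95 ≈ 3.505.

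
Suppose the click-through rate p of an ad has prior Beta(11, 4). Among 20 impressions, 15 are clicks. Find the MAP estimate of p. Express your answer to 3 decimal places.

p̂_MAP = 0.758

Prior: Beta(11, 4).
Data: 15 successes in 20 trials. The binomial likelihood contributes p^15(1−p)^5, so the posterior is Beta(11+15, 4+5) = Beta(26, 9).
For Beta(a, b) with a, b > 1 the mode is (a−1)/(a+b−2) = 25/33 ≈ 0.758.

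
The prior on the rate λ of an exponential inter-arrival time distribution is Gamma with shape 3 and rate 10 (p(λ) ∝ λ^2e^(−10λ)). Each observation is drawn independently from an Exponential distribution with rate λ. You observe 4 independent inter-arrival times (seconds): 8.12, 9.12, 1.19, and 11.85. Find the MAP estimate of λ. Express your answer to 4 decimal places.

λ̂_MAP = 0.1490

The Exponential(rate=λ) likelihood is ∝ λ^n e^(−λΣtᵢ). Here n = 4 and Σtᵢ = 8.12 + 9.12 + 1.19 + 11.85 = 30.28.
Posterior ∝ λ^2e^(−10λ) · λ^4e^(−30.28λ) = λ^6e^(−40.28λ), i.e. Gamma(7, 40.28).
Mode = (a−1)/b = 6/40.28 ≈ 0.1490.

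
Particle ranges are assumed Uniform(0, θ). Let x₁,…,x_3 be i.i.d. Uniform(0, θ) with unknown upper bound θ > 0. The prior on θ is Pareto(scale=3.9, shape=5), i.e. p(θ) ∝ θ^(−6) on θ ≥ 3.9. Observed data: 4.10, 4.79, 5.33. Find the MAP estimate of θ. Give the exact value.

θ̂_MAP = 5.33

The Uniform(0, θ) likelihood is θ^(−n) for θ ≥ max(xᵢ), zero otherwise. Here max(xᵢ) = 5.33.
Posterior ∝ θ^(−6) · θ^(−3) = θ^(−9) on θ ≥ max(3.9, 5.33) = 5.33.
This density is strictly decreasing in θ, so the posterior mode lies at the lower boundary of the support.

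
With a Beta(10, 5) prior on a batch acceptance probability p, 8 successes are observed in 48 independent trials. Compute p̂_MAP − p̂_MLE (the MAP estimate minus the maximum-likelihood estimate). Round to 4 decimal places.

Posterior is Beta(18, 45); MAP = (18−1)/(63−2) = 17/61 ≈ 0.27869.
MLE ignores the prior: p̂_MLE = k/n = 8/48 ≈ 0.16667.
Difference = 17/61 − 8/48 = 41/366 ≈ 0.1120.

MAP − MLE = 0.1120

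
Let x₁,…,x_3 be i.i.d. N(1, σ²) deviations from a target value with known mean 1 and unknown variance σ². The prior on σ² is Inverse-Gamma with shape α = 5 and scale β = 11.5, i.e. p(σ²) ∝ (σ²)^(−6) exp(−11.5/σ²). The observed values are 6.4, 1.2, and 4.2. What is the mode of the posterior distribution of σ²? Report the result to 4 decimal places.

Sum of squared deviations about the known mean: SS = (6.4−1)² + (1.2−1)² + (4.2−1)² = 39.44.
The Normal likelihood contributes (σ²)^(−n/2) exp(−SS/(2σ²)), so the posterior is Inverse-Gamma(α + n/2, β + SS/2) = Inverse-Gamma(6.5, 31.22).
The mode of Inverse-Gamma(a, b) is b/(a+1) = 31.22/7.5 ≈ 4.1627.

σ̂²_MAP = 4.1627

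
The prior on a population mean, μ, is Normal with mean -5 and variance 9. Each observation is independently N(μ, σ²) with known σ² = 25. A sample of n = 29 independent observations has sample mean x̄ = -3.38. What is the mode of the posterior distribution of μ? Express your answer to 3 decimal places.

n = 29, x̄ = -3.38.
For a Normal prior and Normal likelihood with known variance, the posterior is Normal; its mode equals its mean, the precision-weighted average.
Prior precision 1/σ₀² = 1/9; data precision n/σ² = 29/25 = 1.16.
μ̂ = ((1/9)·(-5) + 1.16·(-3.38)) / (1/9 + 1.16) = (-50359/11250)/(286/225) = -50359/14300 ≈ -3.522.

μ̂_MAP = -3.522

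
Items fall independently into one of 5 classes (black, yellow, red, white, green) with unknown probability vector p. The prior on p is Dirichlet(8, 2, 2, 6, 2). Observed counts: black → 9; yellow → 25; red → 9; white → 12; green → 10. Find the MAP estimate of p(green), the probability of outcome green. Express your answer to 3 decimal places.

The posterior is Dirichlet(αᵢ + nᵢ) = Dirichlet(17, 27, 11, 18, 12).
For a Dirichlet(a₁,…,a_K) with all aᵢ > 1, the mode has j-th component (aⱼ − 1)/(Σaᵢ − K).
Here Σaᵢ = 85 and K = 5, so p(green) = (12 − 1)/(85 − 5) = 11/80 ≈ 0.138.

MAP estimate of p(green) = 0.138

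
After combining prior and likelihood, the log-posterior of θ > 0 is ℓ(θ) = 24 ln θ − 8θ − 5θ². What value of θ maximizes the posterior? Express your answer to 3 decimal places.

ℓ'(θ) = 24/θ − 8 − 10θ. Setting this to zero and multiplying by θ: 10θ² + 8θ − 24 = 0.
θ = (−8 + √(8² + 4·10·24)) / (2·10) = (−8 + √1024) / 20 = (−8 + 32)/20 = 6/5.
ℓ''(θ) = −24/θ² − 10 < 0, confirming a maximum.

θ̂_MAP = 1.200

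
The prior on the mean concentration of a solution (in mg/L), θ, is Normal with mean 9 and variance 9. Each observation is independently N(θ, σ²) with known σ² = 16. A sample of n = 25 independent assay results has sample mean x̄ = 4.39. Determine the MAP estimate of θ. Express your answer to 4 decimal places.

θ̂_MAP = 4.6961

n = 25, x̄ = 4.39.
For a Normal prior and Normal likelihood with known variance, the posterior is Normal; its mode equals its mean, the precision-weighted average.
Prior precision 1/σ₀² = 1/9; data precision n/σ² = 25/16 = 1.5625.
θ̂ = ((1/9)·9 + 1.5625·4.39) / (1/9 + 1.5625) = 7.859375/(241/144) = 4527/964 ≈ 4.6961.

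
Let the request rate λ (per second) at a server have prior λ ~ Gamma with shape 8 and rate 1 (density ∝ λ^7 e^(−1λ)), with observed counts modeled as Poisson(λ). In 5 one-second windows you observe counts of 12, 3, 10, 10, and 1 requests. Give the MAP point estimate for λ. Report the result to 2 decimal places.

λ̂_MAP = 7.17

Σxᵢ = 12+3+10+10+1 = 36, with n = 5.
Posterior ∝ λ^7e^(−1λ) · λ^36e^(−5λ) = λ^43e^(−6λ), i.e. Gamma(shape=44, rate=6).
The mode of a Gamma(a, b) with a ≥ 1 (shape–rate) is (a−1)/b = 43/6 ≈ 7.17.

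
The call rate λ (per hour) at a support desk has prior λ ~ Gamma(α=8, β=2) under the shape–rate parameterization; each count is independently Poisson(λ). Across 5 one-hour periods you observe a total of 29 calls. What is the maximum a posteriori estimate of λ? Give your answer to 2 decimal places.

Σxᵢ = 29, n = 5.
Posterior ∝ λ^7e^(−2λ) · λ^29e^(−5λ) = λ^36e^(−7λ), i.e. Gamma(shape=37, rate=7).
The mode of a Gamma(a, b) with a ≥ 1 (shape–rate) is (a−1)/b = 36/7 ≈ 5.14.

λ̂_MAP = 5.14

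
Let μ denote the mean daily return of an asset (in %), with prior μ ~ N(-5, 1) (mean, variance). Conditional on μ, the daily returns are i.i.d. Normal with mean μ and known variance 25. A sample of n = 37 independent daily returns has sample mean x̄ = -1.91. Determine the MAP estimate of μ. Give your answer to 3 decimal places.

μ̂_MAP = -3.156

n = 37, x̄ = -1.91.
For a Normal prior and Normal likelihood with known variance, the posterior is Normal; its mode equals its mean, the precision-weighted average.
Prior precision 1/σ₀² = 1/1 = 1; data precision n/σ² = 37/25 = 1.48.
μ̂ = (1·(-5) + 1.48·(-1.91)) / (1 + 1.48) = (-7.8268)/2.48 = -19567/6200 ≈ -3.156.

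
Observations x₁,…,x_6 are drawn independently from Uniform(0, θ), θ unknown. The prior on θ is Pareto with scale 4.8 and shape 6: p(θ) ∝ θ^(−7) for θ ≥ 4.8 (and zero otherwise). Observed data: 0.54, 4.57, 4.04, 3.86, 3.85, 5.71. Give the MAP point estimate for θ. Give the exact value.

The Uniform(0, θ) likelihood is θ^(−n) for θ ≥ max(xᵢ), zero otherwise. Here max(xᵢ) = 5.71.
Posterior ∝ θ^(−7) · θ^(−6) = θ^(−13) on θ ≥ max(4.8, 5.71) = 5.71.
This density is strictly decreasing in θ, so the posterior mode lies at the lower boundary of the support.

θ̂_MAP = 5.71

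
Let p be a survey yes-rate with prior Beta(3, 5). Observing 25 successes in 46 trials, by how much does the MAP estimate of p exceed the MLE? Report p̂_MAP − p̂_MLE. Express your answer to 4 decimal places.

Posterior is Beta(28, 26); MAP = (28−1)/(54−2) = 27/52 ≈ 0.51923.
MLE ignores the prior: p̂_MLE = k/n = 25/46 ≈ 0.54348.
Difference = 27/52 − 25/46 = -29/1196 ≈ -0.0242.

MAP − MLE = -0.0242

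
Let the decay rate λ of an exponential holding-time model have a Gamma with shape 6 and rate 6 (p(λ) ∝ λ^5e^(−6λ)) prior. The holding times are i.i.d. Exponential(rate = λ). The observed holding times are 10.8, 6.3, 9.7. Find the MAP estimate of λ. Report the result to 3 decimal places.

λ̂_MAP = 0.244

The Exponential(rate=λ) likelihood is ∝ λ^n e^(−λΣtᵢ). Here n = 3 and Σtᵢ = 10.8 + 6.3 + 9.7 = 26.8.
Posterior ∝ λ^5e^(−6λ) · λ^3e^(−26.8λ) = λ^8e^(−32.8λ), i.e. Gamma(9, 32.8).
Mode = (a−1)/b = 8/32.8 ≈ 0.244.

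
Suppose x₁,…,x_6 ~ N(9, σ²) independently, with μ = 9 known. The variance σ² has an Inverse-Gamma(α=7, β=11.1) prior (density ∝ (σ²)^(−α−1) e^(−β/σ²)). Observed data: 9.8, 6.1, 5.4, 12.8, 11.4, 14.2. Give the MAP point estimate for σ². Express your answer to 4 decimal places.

σ̂²_MAP = 4.1568

Sum of squared deviations about the known mean: SS = (9.8−9)² + (6.1−9)² + (5.4−9)² + (12.8−9)² + (11.4−9)² + (14.2−9)² = 69.25.
The Normal likelihood contributes (σ²)^(−n/2) exp(−SS/(2σ²)), so the posterior is Inverse-Gamma(α + n/2, β + SS/2) = Inverse-Gamma(10, 45.725).
The mode of Inverse-Gamma(a, b) is b/(a+1) = 45.725/11 ≈ 4.1568.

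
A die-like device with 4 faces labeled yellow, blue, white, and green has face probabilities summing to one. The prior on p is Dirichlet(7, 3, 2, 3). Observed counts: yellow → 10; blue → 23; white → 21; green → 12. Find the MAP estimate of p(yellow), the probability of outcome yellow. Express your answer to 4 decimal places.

MAP estimate of p(yellow) = 0.2078

The posterior is Dirichlet(αᵢ + nᵢ) = Dirichlet(17, 26, 23, 15).
For a Dirichlet(a₁,…,a_K) with all aᵢ > 1, the mode has j-th component (aⱼ − 1)/(Σaᵢ − K).
Here Σaᵢ = 81 and K = 4, so p(yellow) = (17 − 1)/(81 − 4) = 16/77 ≈ 0.2078.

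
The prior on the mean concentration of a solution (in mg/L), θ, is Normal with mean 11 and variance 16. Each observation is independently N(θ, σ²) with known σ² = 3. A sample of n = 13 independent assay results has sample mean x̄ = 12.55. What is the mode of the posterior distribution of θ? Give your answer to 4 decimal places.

n = 13, x̄ = 12.55.
For a Normal prior and Normal likelihood with known variance, the posterior is Normal; its mode equals its mean, the precision-weighted average.
Prior precision 1/σ₀² = 1/16 = 0.0625; data precision n/σ² = 13/3.
θ̂ = (0.0625·11 + (13/3)·12.55) / (0.0625 + 13/3) = (13217/240)/(211/48) = 13217/1055 ≈ 12.5280.

θ̂_MAP = 12.5280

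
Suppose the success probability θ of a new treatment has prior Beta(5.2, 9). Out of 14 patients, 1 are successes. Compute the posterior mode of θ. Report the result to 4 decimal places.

Prior: Beta(5.2, 9).
Data: 1 success in 14 trials. The binomial likelihood contributes θ(1−θ)^13, so the posterior is Beta(5.2+1, 9+13) = Beta(6.2, 22).
For Beta(a, b) with a, b > 1 the mode is (a−1)/(a+b−2) = 5.2/26.2 ≈ 0.1985.

θ̂_MAP = 0.1985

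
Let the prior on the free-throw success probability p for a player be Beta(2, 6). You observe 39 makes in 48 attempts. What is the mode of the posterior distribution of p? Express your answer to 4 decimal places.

p̂_MAP = 0.7407

Prior: Beta(2, 6).
Data: 39 successes in 48 trials. The binomial likelihood contributes p^39(1−p)^9, so the posterior is Beta(2+39, 6+9) = Beta(41, 15).
For Beta(a, b) with a, b > 1 the mode is (a−1)/(a+b−2) = 40/54 ≈ 0.7407.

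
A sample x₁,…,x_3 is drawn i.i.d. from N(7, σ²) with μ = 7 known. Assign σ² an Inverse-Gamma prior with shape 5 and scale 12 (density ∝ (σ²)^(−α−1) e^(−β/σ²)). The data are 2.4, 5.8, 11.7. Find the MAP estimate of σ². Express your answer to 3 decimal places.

Sum of squared deviations about the known mean: SS = (2.4−7)² + (5.8−7)² + (11.7−7)² = 44.69.
The Normal likelihood contributes (σ²)^(−n/2) exp(−SS/(2σ²)), so the posterior is Inverse-Gamma(α + n/2, β + SS/2) = Inverse-Gamma(6.5, 34.345).
The mode of Inverse-Gamma(a, b) is b/(a+1) = 34.345/7.5 ≈ 4.579.

σ̂²_MAP = 4.579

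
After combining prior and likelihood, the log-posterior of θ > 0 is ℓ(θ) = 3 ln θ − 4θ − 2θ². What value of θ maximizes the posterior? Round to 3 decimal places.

ℓ'(θ) = 3/θ − 4 − 4θ. Setting this to zero and multiplying by θ: 4θ² + 4θ − 3 = 0.
θ = (−4 + √(4² + 4·4·3)) / (2·4) = (−4 + √64) / 8 = (−4 + 8)/8 = 1/2.
ℓ''(θ) = −3/θ² − 4 < 0, confirming a maximum.

θ̂_MAP = 0.500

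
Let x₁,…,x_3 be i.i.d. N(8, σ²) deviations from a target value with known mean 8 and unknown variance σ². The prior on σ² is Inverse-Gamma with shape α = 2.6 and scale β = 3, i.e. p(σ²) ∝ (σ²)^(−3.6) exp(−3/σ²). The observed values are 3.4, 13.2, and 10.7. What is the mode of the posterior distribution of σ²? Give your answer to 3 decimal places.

Sum of squared deviations about the known mean: SS = (3.4−8)² + (13.2−8)² + (10.7−8)² = 55.49.
The Normal likelihood contributes (σ²)^(−n/2) exp(−SS/(2σ²)), so the posterior is Inverse-Gamma(α + n/2, β + SS/2) = Inverse-Gamma(4.1, 30.745).
The mode of Inverse-Gamma(a, b) is b/(a+1) = 30.745/5.1 ≈ 6.028.

σ̂²_MAP = 6.028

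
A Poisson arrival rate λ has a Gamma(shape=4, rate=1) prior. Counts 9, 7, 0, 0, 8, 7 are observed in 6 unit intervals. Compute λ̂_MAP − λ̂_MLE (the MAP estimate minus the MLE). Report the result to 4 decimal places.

MAP − MLE = -0.3095

Σxᵢ = 31. Posterior is Gamma(35, 7); MAP = (35−1)/7 = 34/7 ≈ 4.85714.
MLE = x̄ = 31/6 ≈ 5.16667.
Difference = 34/7 − 31/6 = -13/42 ≈ -0.3095.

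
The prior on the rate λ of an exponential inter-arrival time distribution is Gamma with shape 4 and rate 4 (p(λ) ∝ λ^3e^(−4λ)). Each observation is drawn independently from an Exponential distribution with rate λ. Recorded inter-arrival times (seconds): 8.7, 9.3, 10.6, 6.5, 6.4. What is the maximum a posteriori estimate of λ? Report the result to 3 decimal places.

The Exponential(rate=λ) likelihood is ∝ λ^n e^(−λΣtᵢ). Here n = 5 and Σtᵢ = 8.7 + 9.3 + 10.6 + 6.5 + 6.4 = 41.5.
Posterior ∝ λ^3e^(−4λ) · λ^5e^(−41.5λ) = λ^8e^(−45.5λ), i.e. Gamma(9, 45.5).
Mode = (a−1)/b = 8/45.5 ≈ 0.176.

λ̂_MAP = 0.176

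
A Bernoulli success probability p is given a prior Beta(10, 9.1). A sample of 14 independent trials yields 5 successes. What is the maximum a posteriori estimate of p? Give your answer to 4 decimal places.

Prior: Beta(10, 9.1).
Data: 5 successes in 14 trials. The binomial likelihood contributes p^5(1−p)^9, so the posterior is Beta(10+5, 9.1+9) = Beta(15, 18.1).
For Beta(a, b) with a, b > 1 the mode is (a−1)/(a+b−2) = 14/31.1 ≈ 0.4502.

p̂_MAP = 0.4502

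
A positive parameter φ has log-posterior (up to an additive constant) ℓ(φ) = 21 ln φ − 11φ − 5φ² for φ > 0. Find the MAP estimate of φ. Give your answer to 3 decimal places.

φ̂_MAP = 1.000

ℓ'(φ) = 21/φ − 11 − 10φ. Setting this to zero and multiplying by φ: 10φ² + 11φ − 21 = 0.
φ = (−11 + √(11² + 4·10·21)) / (2·10) = (−11 + √961) / 20 = (−11 + 31)/20 = 1.
ℓ''(φ) = −21/φ² − 10 < 0, confirming a maximum.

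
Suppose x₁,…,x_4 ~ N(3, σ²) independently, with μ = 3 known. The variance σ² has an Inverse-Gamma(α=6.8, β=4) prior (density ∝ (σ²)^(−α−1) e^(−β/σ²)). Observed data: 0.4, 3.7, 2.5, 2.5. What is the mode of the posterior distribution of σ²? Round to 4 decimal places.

σ̂²_MAP = 0.8036

Sum of squared deviations about the known mean: SS = (0.4−3)² + (3.7−3)² + (2.5−3)² + (2.5−3)² = 7.75.
The Normal likelihood contributes (σ²)^(−n/2) exp(−SS/(2σ²)), so the posterior is Inverse-Gamma(α + n/2, β + SS/2) = Inverse-Gamma(8.8, 7.875).
The mode of Inverse-Gamma(a, b) is b/(a+1) = 7.875/9.8 ≈ 0.8036.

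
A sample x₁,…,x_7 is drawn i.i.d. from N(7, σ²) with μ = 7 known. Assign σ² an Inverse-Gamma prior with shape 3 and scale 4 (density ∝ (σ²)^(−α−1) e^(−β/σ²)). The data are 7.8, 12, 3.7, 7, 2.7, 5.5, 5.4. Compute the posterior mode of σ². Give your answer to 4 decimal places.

σ̂²_MAP = 4.5220

Sum of squared deviations about the known mean: SS = (7.8−7)² + (12−7)² + (3.7−7)² + (7−7)² + (2.7−7)² + (5.5−7)² + (5.4−7)² = 59.83.
The Normal likelihood contributes (σ²)^(−n/2) exp(−SS/(2σ²)), so the posterior is Inverse-Gamma(α + n/2, β + SS/2) = Inverse-Gamma(6.5, 33.915).
The mode of Inverse-Gamma(a, b) is b/(a+1) = 33.915/7.5 ≈ 4.5220.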